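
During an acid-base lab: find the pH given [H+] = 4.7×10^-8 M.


pH = -log10([H+]) = -log10(4.7×10^-8)
= 8 - log10(4.7)
= 8 - 0.67
= 7.33

7.33


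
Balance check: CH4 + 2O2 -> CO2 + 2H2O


Equation: CH4 + 2O2 -> CO2 + 2H2O
Check atoms: C: 1=1, H: 4=4, O: 4=4
Balanced

Yes, balanced


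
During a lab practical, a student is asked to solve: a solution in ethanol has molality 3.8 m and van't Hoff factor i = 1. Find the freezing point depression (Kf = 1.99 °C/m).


ΔTf = Kf × m × i
= 1.99 × 3.8 × 1
= 7.562 °C

7.562 °C


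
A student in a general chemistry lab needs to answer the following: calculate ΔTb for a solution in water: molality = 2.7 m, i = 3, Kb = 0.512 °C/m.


ΔTb = Kb × m × i
= 0.512 × 2.7 × 3
= 4.1472 °C

4.1472 °C


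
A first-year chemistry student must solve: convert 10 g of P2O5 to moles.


M(P2O5) = 141.94 g/mol
n = mass/M = 10/141.94 = 0.0705 mol

0.0705 mol


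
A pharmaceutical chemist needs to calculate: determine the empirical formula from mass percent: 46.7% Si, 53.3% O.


Assume 100 g sample. Moles of each element:
  Si: 46.7/28.09 = 1.663 mol
  O: 53.3/16.0 = 3.331 mol
Divide by smallest (1.663):
  Si: 1.663/1.663 = 1.0
  O: 3.331/1.663 = 2.0
Empirical formula: SiO2

SiO2


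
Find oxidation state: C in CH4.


x + 4(+1) = 0, so x = -4
Oxidation number: -4

-4


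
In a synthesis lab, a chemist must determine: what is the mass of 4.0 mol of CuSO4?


M(CuSO4) = 159.62 g/mol
mass = n × M = 4.0 × 159.62 = 638.48 g

638.48 g


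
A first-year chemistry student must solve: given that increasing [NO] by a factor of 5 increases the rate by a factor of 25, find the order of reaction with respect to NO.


rate ∝ [NO]^n
5^n = 25 → n = 2
Order in NO: 2

2


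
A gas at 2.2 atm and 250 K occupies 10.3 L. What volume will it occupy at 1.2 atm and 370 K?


P1V1/T1 = P2V2/T2
V2 = P1V1T2/(T1P2)
= 2.2×10.3×370/(250×1.2)
= 27.947 L

27.947 L


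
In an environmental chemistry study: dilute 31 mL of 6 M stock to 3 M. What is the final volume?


C1V1 = C2V2
6 × 31 = 3 × V2
V2 = 186/3 = 62.0 mL

62.0 mL


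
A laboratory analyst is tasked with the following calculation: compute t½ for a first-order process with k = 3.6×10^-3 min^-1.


t½ = ln2/k = 0.693147/(3.6×10^-3 min^-1)
= 192.5 min

192.5 min


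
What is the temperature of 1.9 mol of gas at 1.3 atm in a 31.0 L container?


PV = nRT  (R = 0.08206 L·atm/(mol·K))
T = PV/(nR) = 1.3×31.0/(1.9×0.08206)
= 40.30/0.155914
= 258.48 K

258.48 K


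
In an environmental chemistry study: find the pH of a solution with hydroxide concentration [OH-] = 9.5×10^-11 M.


pOH = -log10([OH-]) = -log10(9.5×10^-11)
= 11 - log10(9.5) = 10.02
pH = 14 - pOH = 14 - 10.02 = 3.98

3.98


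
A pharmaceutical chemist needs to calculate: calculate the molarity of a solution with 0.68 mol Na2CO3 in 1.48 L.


M = n/V = 0.68/1.48 = 0.459 mol/L

0.459 M


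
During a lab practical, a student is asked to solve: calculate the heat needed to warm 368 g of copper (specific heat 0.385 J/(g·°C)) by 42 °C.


q = mcΔT = 368 × 0.385 × 42
= 5950.56 J

5950.56 J


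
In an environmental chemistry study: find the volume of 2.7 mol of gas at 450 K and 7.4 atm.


PV = nRT  (R = 0.08206 L·atm/(mol·K))
V = nRT/P = 2.7×0.08206×450/7.4
= 13.473 L

13.473 L


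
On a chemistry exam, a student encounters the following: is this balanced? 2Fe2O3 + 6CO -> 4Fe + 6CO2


Equation: 2Fe2O3 + 6CO -> 4Fe + 6CO2
Check atoms: C: 6=6, Fe: 4=4, O: 12=12
Balanced

Yes, balanced


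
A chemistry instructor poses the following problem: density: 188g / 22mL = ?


ρ = mass/volume
= 188/22
= 8.545 g/mL

8.545 g/mL


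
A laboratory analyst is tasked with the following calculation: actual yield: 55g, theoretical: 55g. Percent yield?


% yield = actual/theoretical × 100
= 55/55 × 100
= 100.0%

100.0%


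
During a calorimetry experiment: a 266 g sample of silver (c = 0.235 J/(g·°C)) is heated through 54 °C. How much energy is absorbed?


q = mcΔT = 266 × 0.235 × 54
= 3375.54 J

3375.54 J


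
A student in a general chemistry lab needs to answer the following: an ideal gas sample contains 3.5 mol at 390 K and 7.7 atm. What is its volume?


PV = nRT  (R = 0.08206 L·atm/(mol·K))
V = nRT/P = 3.5×0.08206×390/7.7
= 14.547 L

14.547 L


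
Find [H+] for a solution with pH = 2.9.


[H+] = 10^(-pH) = 10^(-2.9)
= 1.26×10^-3 M

1.26×10^-3 M


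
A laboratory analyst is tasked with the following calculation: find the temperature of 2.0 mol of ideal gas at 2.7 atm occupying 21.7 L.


PV = nRT  (R = 0.08206 L·atm/(mol·K))
T = PV/(nR) = 2.7×21.7/(2.0×0.08206)
= 58.59/0.164120
= 356.99 K

356.99 K


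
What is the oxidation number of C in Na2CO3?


2(+1) + x + 3(-2) = 0, so x = +4
Oxidation number: +4

+4


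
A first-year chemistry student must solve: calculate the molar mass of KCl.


M(KCl) = 1×39.1 + 1×35.45
= 39.1 + 35.45
= 74.55 g/mol

74.55 g/mol


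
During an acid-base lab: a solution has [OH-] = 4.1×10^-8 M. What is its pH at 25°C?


pOH = -log10([OH-]) = -log10(4.1×10^-8)
= 8 - log10(4.1) = 7.39
pH = 14 - pOH = 14 - 7.39 = 6.61

6.61


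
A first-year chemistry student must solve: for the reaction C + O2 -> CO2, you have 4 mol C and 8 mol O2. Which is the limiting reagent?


Mole ratio available / coefficient:
  C: 4/1 = 4.000
  O2: 8/1 = 8.000
Smaller ratio is limiting.

C


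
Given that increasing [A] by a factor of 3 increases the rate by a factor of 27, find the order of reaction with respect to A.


rate ∝ [A]^n
3^n = 27 → n = 3
Order in A: 3

3


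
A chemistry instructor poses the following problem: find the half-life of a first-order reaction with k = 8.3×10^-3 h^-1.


t½ = ln2/k = 0.693147/(8.3×10^-3 h^-1)
= 83.51 h

83.51 h


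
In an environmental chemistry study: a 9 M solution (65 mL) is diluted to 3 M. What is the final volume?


C1V1 = C2V2
9 × 65 = 3 × V2
V2 = 585/3 = 195.0 mL

195.0 mL


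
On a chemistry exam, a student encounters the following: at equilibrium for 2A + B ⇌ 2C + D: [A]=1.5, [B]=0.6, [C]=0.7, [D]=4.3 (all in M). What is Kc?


Kc = [C]^2[D]/([A]^2[B])
= (0.7^2 × 4.3^1)/(1.5^2 × 0.6^1)
= 2.107/1.35
= 1.561

1.561


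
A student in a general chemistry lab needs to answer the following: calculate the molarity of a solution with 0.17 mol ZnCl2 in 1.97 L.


M = n/V = 0.17/1.97 = 0.086 mol/L

0.086 M


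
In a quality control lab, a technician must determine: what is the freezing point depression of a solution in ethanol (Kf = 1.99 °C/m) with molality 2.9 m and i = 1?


ΔTf = Kf × m × i
= 1.99 × 2.9 × 1
= 5.771 °C

5.771 °C


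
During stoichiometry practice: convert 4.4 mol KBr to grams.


M(KBr) = 119.0 g/mol
mass = n × M = 4.4 × 119.0 = 523.60 g

523.60 g


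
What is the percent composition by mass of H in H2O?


M(H2O) = 2×1.008 + 1×16.0 = 18.016 g/mol
Mass of H = 2 × 1.008 = 2.016 g/mol
% H = 2.016/18.016 × 100 = 11.19%

11.19%


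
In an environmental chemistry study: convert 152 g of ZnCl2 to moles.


M(ZnCl2) = 136.28 g/mol
n = mass/M = 152/136.28 = 1.1154 mol

1.1154 mol


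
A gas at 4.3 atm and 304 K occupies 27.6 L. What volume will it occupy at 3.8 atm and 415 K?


P1V1/T1 = P2V2/T2
V2 = P1V1T2/(T1P2)
= 4.3×27.6×415/(304×3.8)
= 42.635 L

42.635 L


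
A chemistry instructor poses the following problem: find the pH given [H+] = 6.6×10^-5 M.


pH = -log10([H+]) = -log10(6.6×10^-5)
= 5 - log10(6.6)
= 5 - 0.82
= 4.18

4.18


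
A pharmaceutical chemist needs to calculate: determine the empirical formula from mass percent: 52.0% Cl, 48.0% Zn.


Assume 100 g sample. Moles of each element:
  Cl: 52.0/35.45 = 1.467 mol
  Zn: 48.0/65.38 = 0.734 mol
Divide by smallest (0.734):
  Cl: 1.467/0.734 = 2.0
  Zn: 0.734/0.734 = 1.0
Empirical formula: ZnCl2

ZnCl2


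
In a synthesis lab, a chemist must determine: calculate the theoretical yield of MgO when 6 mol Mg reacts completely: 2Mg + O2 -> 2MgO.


Mole ratio MgO:Mg = 2:2
n(MgO) = 6 × 2/2 = 6.000 mol
mass = 6.000 × 40.31 = 241.86 g

241.86 g


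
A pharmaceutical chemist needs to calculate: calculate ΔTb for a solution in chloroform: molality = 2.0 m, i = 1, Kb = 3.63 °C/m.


ΔTb = Kb × m × i
= 3.63 × 2.0 × 1
= 7.26 °C

7.26 °C


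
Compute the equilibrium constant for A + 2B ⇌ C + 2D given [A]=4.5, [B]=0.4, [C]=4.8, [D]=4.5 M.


Kc = [C][D]^2/([A][B]^2)
= (4.8^1 × 4.5^2)/(4.5^1 × 0.4^2)
= 97.2/0.72
= 135.0

135.0


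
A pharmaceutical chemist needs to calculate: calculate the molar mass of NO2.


M(NO2) = 1×14.01 + 2×16.0
= 14.01 + 32.0
= 46.01 g/mol

46.01 g/mol


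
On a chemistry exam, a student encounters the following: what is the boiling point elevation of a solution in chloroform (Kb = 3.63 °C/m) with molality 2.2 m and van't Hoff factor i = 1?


ΔTb = Kb × m × i
= 3.63 × 2.2 × 1
= 7.986 °C

7.986 °C


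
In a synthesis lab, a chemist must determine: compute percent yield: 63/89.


% yield = actual/theoretical × 100
= 63/89 × 100
= 70.79%

70.79%


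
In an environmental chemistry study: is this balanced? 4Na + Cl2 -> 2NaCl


Equation: 4Na + Cl2 -> 2NaCl
Check atoms: Cl: 2=2, Na: 4≠2
Not balanced

No, not balanced


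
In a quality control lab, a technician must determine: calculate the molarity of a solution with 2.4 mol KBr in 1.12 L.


M = n/V = 2.4/1.12 = 2.143 mol/L

2.143 M


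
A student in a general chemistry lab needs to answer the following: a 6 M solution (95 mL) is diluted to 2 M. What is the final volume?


C1V1 = C2V2
6 × 95 = 2 × V2
V2 = 570/2 = 285.0 mL

285.0 mL


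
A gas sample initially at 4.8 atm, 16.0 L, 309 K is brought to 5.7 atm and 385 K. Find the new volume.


P1V1/T1 = P2V2/T2
V2 = P1V1T2/(T1P2)
= 4.8×16.0×385/(309×5.7)
= 16.788 L

16.788 L


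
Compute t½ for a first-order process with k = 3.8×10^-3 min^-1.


t½ = ln2/k = 0.693147/(3.8×10^-3 min^-1)
= 182.4 min

182.4 min


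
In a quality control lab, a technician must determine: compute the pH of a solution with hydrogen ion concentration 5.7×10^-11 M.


pH = -log10([H+]) = -log10(5.7×10^-11)
= 11 - log10(5.7)
= 11 - 0.76
= 10.24

10.24


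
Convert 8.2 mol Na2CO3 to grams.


M(Na2CO3) = 105.99 g/mol
mass = n × M = 8.2 × 105.99 = 869.12 g

869.12 g


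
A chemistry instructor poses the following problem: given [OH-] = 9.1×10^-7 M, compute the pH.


pOH = -log10([OH-]) = -log10(9.1×10^-7)
= 7 - log10(9.1) = 6.04
pH = 14 - pOH = 14 - 6.04 = 7.96

7.96


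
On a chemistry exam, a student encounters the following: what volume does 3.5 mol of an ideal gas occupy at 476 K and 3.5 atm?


PV = nRT  (R = 0.08206 L·atm/(mol·K))
V = nRT/P = 3.5×0.08206×476/3.5
= 39.061 L

39.061 L


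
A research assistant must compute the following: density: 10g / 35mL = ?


ρ = mass/volume
= 10/35
= 0.286 g/mL

0.286 g/mL


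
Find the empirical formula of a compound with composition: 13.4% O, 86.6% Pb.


Assume 100 g sample. Moles of each element:
  O: 13.4/16.0 = 0.838 mol
  Pb: 86.6/207.2 = 0.418 mol
Divide by smallest (0.418):
  O: 0.838/0.418 = 2.0
  Pb: 0.418/0.418 = 1.0
Empirical formula: PbO2

PbO2


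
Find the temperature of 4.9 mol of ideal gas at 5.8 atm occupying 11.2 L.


PV = nRT  (R = 0.08206 L·atm/(mol·K))
T = PV/(nR) = 5.8×11.2/(4.9×0.08206)
= 64.96/0.402094
= 161.55 K

161.55 K


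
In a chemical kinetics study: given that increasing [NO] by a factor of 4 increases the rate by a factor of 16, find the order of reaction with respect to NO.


rate ∝ [NO]^n
4^n = 16 → n = 2
Order in NO: 2

2


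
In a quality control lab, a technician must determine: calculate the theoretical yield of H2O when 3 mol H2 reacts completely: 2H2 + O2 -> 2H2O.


Mole ratio H2O:H2 = 2:2
n(H2O) = 3 × 2/2 = 3.000 mol
mass = 3.000 × 18.02 = 54.06 g

54.06 g


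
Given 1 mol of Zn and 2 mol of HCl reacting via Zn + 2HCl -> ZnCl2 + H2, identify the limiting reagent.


Mole ratio available / coefficient:
  Zn: 1/1 = 1.000
  HCl: 2/2 = 1.000
Smaller ratio is limiting.

neither (stoichiometric); Zn and HCl are fully consumed


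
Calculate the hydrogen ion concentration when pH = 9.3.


[H+] = 10^(-pH) = 10^(-9.3)
= 5.01×10^-10 M

5.01×10^-10 M


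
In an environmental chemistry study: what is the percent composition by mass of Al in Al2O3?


M(Al2O3) = 2×26.98 + 3×16.0 = 101.96 g/mol
Mass of Al = 2 × 26.98 = 53.96 g/mol
% Al = 53.96/101.96 × 100 = 52.92%

52.92%


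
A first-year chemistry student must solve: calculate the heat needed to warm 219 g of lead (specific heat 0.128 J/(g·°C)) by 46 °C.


q = mcΔT = 219 × 0.128 × 46
= 1289.47 J

1289.47 J


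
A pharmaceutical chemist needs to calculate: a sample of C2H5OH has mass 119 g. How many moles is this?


M(C2H5OH) = 46.07 g/mol
n = mass/M = 119/46.07 = 2.583 mol

2.583 mol


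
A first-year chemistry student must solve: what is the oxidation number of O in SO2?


O is usually -2
Oxidation number: -2

-2


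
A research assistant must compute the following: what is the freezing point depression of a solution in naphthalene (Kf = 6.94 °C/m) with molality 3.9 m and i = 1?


ΔTf = Kf × m × i
= 6.94 × 3.9 × 1
= 27.066 °C

27.066 °C


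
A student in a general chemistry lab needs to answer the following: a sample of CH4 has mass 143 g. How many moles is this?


M(CH4) = 16.04 g/mol
n = mass/M = 143/16.04 = 8.9152 mol

8.9152 mol


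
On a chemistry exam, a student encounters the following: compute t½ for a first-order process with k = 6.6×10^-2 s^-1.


t½ = ln2/k = 0.693147/(6.6×10^-2 s^-1)
= 10.50 s

10.50 s


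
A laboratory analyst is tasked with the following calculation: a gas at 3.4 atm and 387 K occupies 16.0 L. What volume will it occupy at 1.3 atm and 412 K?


P1V1/T1 = P2V2/T2
V2 = P1V1T2/(T1P2)
= 3.4×16.0×412/(387×1.3)
= 44.549 L

44.549 L


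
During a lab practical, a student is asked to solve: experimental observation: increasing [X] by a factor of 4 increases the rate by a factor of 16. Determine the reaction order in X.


rate ∝ [X]^n
4^n = 16 → n = 2
Order in X: 2

2


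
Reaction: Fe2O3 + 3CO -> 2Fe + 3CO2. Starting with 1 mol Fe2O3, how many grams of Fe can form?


Mole ratio Fe:Fe2O3 = 2:1
n(Fe) = 1 × 2/1 = 2.000 mol
mass = 2.000 × 55.85 = 111.7 g

111.7 g


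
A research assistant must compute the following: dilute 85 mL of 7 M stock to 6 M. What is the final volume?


C1V1 = C2V2
7 × 85 = 6 × V2
V2 = 595/6 = 99.17 mL

99.17 mL


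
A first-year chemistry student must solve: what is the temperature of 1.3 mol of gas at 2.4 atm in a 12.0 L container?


PV = nRT  (R = 0.08206 L·atm/(mol·K))
T = PV/(nR) = 2.4×12.0/(1.3×0.08206)
= 28.80/0.106678
= 269.97 K

269.97 K


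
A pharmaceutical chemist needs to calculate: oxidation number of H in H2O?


H is +1 with nonmetals
Oxidation number: +1

+1


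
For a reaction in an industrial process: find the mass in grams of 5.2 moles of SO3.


M(SO3) = 80.07 g/mol
mass = n × M = 5.2 × 80.07 = 416.36 g

416.36 g


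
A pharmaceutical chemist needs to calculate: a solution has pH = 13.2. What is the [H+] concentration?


[H+] = 10^(-pH) = 10^(-13.2)
= 6.31×10^-14 M

6.31×10^-14 M


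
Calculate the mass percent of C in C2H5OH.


M(C2H5OH) = 2×12.01 + 6×1.008 + 1×16.0 = 46.068 g/mol
Mass of C = 2 × 12.01 = 24.02 g/mol
% C = 24.02/46.068 × 100 = 52.14%

52.14%


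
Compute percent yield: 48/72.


% yield = actual/theoretical × 100
= 48/72 × 100
= 66.67%

66.67%


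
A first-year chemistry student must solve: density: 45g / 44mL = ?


ρ = mass/volume
= 45/44
= 1.023 g/mL

1.023 g/mL


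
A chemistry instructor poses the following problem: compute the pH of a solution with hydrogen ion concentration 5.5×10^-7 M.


pH = -log10([H+]) = -log10(5.5×10^-7)
= 7 - log10(5.5)
= 7 - 0.74
= 6.26

6.26


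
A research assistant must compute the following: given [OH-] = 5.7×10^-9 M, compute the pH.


pOH = -log10([OH-]) = -log10(5.7×10^-9)
= 9 - log10(5.7) = 8.24
pH = 14 - pOH = 14 - 8.24 = 5.76

5.76


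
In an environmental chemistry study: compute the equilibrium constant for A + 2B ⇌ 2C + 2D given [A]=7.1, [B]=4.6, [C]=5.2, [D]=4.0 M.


Kc = [C]^2[D]^2/([A][B]^2)
= (5.2^2 × 4.0^2)/(7.1^1 × 4.6^2)
= 432.64/150.236
= 2.880

2.880


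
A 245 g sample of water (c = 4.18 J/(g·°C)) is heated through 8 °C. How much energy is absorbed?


q = mcΔT = 245 × 4.18 × 8
= 8192.80 J

8192.80 J


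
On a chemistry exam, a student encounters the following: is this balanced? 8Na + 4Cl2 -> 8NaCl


Equation: 8Na + 4Cl2 -> 8NaCl
Check atoms: Cl: 8=8, Na: 8=8
Balanced

Yes, balanced


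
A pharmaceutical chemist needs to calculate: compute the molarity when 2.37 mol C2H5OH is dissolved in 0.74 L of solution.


M = n/V = 2.37/0.74 = 3.203 mol/L

3.203 M


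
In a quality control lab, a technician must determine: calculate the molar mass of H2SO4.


M(H2SO4) = 2×1.008 + 1×32.07 + 4×16.0
= 2.02 + 32.07 + 64.0
= 98.09 g/mol

98.09 g/mol


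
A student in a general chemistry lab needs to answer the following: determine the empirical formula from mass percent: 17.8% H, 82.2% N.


Assume 100 g sample. Moles of each element:
  H: 17.8/1.008 = 17.659 mol
  N: 82.2/14.01 = 5.867 mol
Divide by smallest (5.867):
  H: 17.659/5.867 = 3.01
  N: 5.867/5.867 = 1.0
Empirical formula: NH3

NH3


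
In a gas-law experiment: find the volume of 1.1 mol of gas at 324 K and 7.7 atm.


PV = nRT  (R = 0.08206 L·atm/(mol·K))
V = nRT/P = 1.1×0.08206×324/7.7
= 3.798 L

3.798 L


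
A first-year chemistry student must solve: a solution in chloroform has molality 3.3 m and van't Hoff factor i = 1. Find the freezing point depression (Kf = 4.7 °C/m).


ΔTf = Kf × m × i
= 4.7 × 3.3 × 1
= 15.51 °C

15.51 °C


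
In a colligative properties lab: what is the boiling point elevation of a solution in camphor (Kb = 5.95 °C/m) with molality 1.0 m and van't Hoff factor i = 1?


ΔTb = Kb × m × i
= 5.95 × 1.0 × 1
= 5.95 °C

5.95 °C


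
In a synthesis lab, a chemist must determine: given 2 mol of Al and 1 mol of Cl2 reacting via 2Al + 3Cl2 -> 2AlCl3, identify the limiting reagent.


Mole ratio available / coefficient:
  Al: 2/2 = 1.000
  Cl2: 1/3 = 0.333
Smaller ratio is limiting.

Cl2


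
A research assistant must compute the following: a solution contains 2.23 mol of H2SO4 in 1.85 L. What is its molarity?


M = n/V = 2.23/1.85 = 1.205 mol/L

1.205 M


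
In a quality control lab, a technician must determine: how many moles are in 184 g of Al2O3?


M(Al2O3) = 101.96 g/mol
n = mass/M = 184/101.96 = 1.8046 mol

1.8046 mol


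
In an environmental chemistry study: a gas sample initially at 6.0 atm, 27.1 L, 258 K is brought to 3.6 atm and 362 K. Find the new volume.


P1V1/T1 = P2V2/T2
V2 = P1V1T2/(T1P2)
= 6.0×27.1×362/(258×3.6)
= 63.373 L

63.373 L


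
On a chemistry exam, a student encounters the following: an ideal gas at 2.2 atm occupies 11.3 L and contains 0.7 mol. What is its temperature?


PV = nRT  (R = 0.08206 L·atm/(mol·K))
T = PV/(nR) = 2.2×11.3/(0.7×0.08206)
= 24.86/0.057442
= 432.78 K

432.78 K


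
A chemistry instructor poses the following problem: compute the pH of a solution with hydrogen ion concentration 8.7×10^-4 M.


pH = -log10([H+]) = -log10(8.7×10^-4)
= 4 - log10(8.7)
= 4 - 0.94
= 3.06

3.06


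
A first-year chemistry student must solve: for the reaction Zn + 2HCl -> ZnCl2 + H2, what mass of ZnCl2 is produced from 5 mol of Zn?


Mole ratio ZnCl2:Zn = 1:1
n(ZnCl2) = 5 × 1/1 = 5.000 mol
mass = 5.000 × 136.28 = 681.4 g

681.4 g


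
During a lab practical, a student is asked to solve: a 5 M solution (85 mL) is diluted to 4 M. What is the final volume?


C1V1 = C2V2
5 × 85 = 4 × V2
V2 = 425/4 = 106.25 mL

106.25 mL


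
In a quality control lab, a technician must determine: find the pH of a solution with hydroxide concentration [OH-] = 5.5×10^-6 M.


pOH = -log10([OH-]) = -log10(5.5×10^-6)
= 6 - log10(5.5) = 5.26
pH = 14 - pOH = 14 - 5.26 = 8.74

8.74


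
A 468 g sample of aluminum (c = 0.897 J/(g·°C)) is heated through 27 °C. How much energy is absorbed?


q = mcΔT = 468 × 0.897 × 27
= 11334.49 J

11334.49 J


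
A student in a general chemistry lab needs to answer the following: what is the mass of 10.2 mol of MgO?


M(MgO) = 40.31 g/mol
mass = n × M = 10.2 × 40.31 = 411.16 g

411.16 g


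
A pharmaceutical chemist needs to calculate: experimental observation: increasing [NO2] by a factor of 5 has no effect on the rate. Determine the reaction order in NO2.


rate ∝ [NO2]^n
rate ∝ [NO2]^0
Order in NO2: 0

0


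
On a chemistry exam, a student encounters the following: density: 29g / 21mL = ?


ρ = mass/volume
= 29/21
= 1.381 g/mL

1.381 g/mL


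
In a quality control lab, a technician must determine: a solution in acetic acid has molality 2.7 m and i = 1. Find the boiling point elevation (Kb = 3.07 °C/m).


ΔTb = Kb × m × i
= 3.07 × 2.7 × 1
= 8.289 °C

8.289 °C


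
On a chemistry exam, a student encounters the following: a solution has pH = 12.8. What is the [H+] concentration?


[H+] = 10^(-pH) = 10^(-12.8)
= 1.58×10^-13 M

1.58×10^-13 M


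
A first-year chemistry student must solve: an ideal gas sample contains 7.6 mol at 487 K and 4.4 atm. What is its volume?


PV = nRT  (R = 0.08206 L·atm/(mol·K))
V = nRT/P = 7.6×0.08206×487/4.4
= 69.027 L

69.027 L


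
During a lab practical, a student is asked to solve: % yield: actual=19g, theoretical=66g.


% yield = actual/theoretical × 100
= 19/66 × 100
= 28.79%

28.79%


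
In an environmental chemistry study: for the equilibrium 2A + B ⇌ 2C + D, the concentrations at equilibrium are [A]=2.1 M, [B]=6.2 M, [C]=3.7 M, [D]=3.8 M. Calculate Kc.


Kc = [C]^2[D]/([A]^2[B])
= (3.7^2 × 3.8^1)/(2.1^2 × 6.2^1)
= 52.022/27.342
= 1.903

1.903


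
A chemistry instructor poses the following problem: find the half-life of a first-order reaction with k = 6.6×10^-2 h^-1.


t½ = ln2/k = 0.693147/(6.6×10^-2 h^-1)
= 10.50 h

10.50 h


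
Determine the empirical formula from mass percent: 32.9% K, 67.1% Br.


Assume 100 g sample. Moles of each element:
  K: 32.9/39.1 = 0.841 mol
  Br: 67.1/79.9 = 0.84 mol
Divide by smallest (0.84):
  K: 0.841/0.84 = 1.0
  Br: 0.84/0.84 = 1.0
Empirical formula: KBr

KBr


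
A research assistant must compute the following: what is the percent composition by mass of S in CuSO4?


M(CuSO4) = 1×63.55 + 1×32.07 + 4×16.0 = 159.62 g/mol
Mass of S = 1 × 32.07 = 32.07 g/mol
% S = 32.07/159.62 × 100 = 20.09%

20.09%


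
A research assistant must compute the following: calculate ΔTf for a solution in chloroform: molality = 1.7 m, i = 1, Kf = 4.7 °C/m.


ΔTf = Kf × m × i
= 4.7 × 1.7 × 1
= 7.99 °C

7.99 °C


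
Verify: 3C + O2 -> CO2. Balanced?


Equation: 3C + O2 -> CO2
Check atoms: C: 3≠1, O: 2=2
Not balanced

No, not balanced


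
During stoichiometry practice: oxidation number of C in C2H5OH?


2x + 6(+1) + (-2) = 0, so x = -2
Oxidation number: -2

-2


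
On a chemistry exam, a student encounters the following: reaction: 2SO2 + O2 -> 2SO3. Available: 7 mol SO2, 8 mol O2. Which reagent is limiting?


Mole ratio available / coefficient:
  SO2: 7/2 = 3.500
  O2: 8/1 = 8.000
Smaller ratio is limiting.

SO2


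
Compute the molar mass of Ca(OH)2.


M(Ca(OH)2) = 1×40.08 + 2×16.0 + 2×1.008
= 40.08 + 32.0 + 2.02
= 74.1 g/mol

74.1 g/mol


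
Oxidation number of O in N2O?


O is usually -2
Oxidation number: -2

-2


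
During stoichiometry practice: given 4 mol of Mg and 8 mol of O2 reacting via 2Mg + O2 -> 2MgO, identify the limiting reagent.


Mole ratio available / coefficient:
  Mg: 4/2 = 2.000
  O2: 8/1 = 8.000
Smaller ratio is limiting.

Mg


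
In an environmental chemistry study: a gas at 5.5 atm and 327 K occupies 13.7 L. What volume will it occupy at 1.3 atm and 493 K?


P1V1/T1 = P2V2/T2
V2 = P1V1T2/(T1P2)
= 5.5×13.7×493/(327×1.3)
= 87.385 L

87.385 L


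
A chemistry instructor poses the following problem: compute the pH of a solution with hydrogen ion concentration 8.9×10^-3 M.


pH = -log10([H+]) = -log10(8.9×10^-3)
= 3 - log10(8.9)
= 3 - 0.95
= 2.05

2.05


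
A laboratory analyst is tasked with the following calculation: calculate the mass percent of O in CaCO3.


M(CaCO3) = 1×40.08 + 1×12.01 + 3×16.0 = 100.09 g/mol
Mass of O = 3 × 16.0 = 48.00 g/mol
% O = 48.00/100.09 × 100 = 47.96%

47.96%


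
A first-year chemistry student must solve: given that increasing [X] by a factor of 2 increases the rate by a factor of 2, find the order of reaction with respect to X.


rate ∝ [X]^n
2^n = 2 → n = 1
Order in X: 1

1


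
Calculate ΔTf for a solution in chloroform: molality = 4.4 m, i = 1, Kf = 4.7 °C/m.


ΔTf = Kf × m × i
= 4.7 × 4.4 × 1
= 20.68 °C

20.68 °C


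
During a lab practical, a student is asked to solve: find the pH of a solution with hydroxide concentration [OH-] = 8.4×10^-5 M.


pOH = -log10([OH-]) = -log10(8.4×10^-5)
= 5 - log10(8.4) = 4.08
pH = 14 - pOH = 14 - 4.08 = 9.92

9.92


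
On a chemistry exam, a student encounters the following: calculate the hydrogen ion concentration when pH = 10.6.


[H+] = 10^(-pH) = 10^(-10.6)
= 2.51×10^-11 M

2.51×10^-11 M


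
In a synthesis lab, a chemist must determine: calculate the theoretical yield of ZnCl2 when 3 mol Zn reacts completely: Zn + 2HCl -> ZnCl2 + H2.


Mole ratio ZnCl2:Zn = 1:1
n(ZnCl2) = 3 × 1/1 = 3.000 mol
mass = 3.000 × 136.28 = 408.84 g

408.84 g


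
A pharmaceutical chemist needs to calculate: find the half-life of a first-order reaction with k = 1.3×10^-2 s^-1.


t½ = ln2/k = 0.693147/(1.3×10^-2 s^-1)
= 53.32 s

53.32 s


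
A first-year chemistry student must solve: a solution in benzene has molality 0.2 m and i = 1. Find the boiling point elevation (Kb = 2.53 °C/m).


ΔTb = Kb × m × i
= 2.53 × 0.2 × 1
= 0.506 °C

0.506 °C


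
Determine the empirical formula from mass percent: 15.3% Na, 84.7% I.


Assume 100 g sample. Moles of each element:
  Na: 15.3/22.99 = 0.666 mol
  I: 84.7/126.9 = 0.667 mol
Divide by smallest (0.666):
  Na: 0.666/0.666 = 1.0
  I: 0.667/0.666 = 1.0
Empirical formula: NaI

NaI


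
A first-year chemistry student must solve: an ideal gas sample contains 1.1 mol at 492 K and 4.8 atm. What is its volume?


PV = nRT  (R = 0.08206 L·atm/(mol·K))
V = nRT/P = 1.1×0.08206×492/4.8
= 9.252 L

9.252 L


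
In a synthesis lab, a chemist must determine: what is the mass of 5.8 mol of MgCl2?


M(MgCl2) = 95.21 g/mol
mass = n × M = 5.8 × 95.21 = 552.22 g

552.22 g


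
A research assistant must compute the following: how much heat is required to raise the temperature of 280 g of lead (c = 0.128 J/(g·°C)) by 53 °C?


q = mcΔT = 280 × 0.128 × 53
= 1899.52 J

1899.52 J


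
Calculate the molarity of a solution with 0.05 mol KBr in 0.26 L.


M = n/V = 0.05/0.26 = 0.192 mol/L

0.192 M


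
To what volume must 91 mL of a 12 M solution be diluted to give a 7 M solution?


C1V1 = C2V2
12 × 91 = 7 × V2
V2 = 1092/7 = 156.0 mL

156.0 mL


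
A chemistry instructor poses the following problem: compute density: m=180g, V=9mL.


ρ = mass/volume
= 180/9
= 20.0 g/mL

20.0 g/mL


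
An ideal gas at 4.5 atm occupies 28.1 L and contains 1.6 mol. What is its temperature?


PV = nRT  (R = 0.08206 L·atm/(mol·K))
T = PV/(nR) = 4.5×28.1/(1.6×0.08206)
= 126.45/0.131296
= 963.09 K

963.09 K


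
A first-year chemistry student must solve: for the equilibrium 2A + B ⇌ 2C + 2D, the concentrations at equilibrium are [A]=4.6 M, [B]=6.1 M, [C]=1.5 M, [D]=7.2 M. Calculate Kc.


Kc = [C]^2[D]^2/([A]^2[B])
= (1.5^2 × 7.2^2)/(4.6^2 × 6.1^1)
= 116.64/129.076
= 0.9037

0.9037


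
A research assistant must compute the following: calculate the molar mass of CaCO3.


M(CaCO3) = 1×40.08 + 1×12.01 + 3×16.0
= 40.08 + 12.01 + 48.0
= 100.09 g/mol

100.09 g/mol


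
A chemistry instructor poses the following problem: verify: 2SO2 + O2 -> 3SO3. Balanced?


Equation: 2SO2 + O2 -> 3SO3
Check atoms: O: 6≠9, S: 2≠3
Not balanced

No, not balanced


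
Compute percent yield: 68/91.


% yield = actual/theoretical × 100
= 68/91 × 100
= 74.73%

74.73%


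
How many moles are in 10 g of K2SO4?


M(K2SO4) = 174.27 g/mol
n = mass/M = 10/174.27 = 0.0574 mol

0.0574 mol


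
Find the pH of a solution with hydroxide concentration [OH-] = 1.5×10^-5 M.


pOH = -log10([OH-]) = -log10(1.5×10^-5)
= 5 - log10(1.5) = 4.82
pH = 14 - pOH = 14 - 4.82 = 9.18

9.18


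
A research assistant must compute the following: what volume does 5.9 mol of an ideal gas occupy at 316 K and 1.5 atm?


PV = nRT  (R = 0.08206 L·atm/(mol·K))
V = nRT/P = 5.9×0.08206×316/1.5
= 101.995 L

101.995 L


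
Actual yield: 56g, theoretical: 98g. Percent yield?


% yield = actual/theoretical × 100
= 56/98 × 100
= 57.14%

57.14%


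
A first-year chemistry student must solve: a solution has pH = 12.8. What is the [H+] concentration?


[H+] = 10^(-pH) = 10^(-12.8)
= 1.58×10^-13 M

1.58×10^-13 M


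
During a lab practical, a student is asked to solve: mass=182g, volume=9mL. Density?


ρ = mass/volume
= 182/9
= 20.222 g/mL

20.222 g/mL


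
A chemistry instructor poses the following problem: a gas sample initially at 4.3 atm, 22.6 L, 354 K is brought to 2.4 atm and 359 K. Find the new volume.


P1V1/T1 = P2V2/T2
V2 = P1V1T2/(T1P2)
= 4.3×22.6×359/(354×2.4)
= 41.064 L

41.064 L


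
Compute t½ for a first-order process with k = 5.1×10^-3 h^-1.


t½ = ln2/k = 0.693147/(5.1×10^-3 h^-1)
= 135.9 h

135.9 h


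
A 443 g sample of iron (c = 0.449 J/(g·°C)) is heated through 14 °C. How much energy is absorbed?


q = mcΔT = 443 × 0.449 × 14
= 2784.70 J

2784.70 J


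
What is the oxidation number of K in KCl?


Group 1 metal: +1
Oxidation number: +1

+1


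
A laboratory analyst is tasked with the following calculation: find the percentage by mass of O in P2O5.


M(P2O5) = 2×30.97 + 5×16.0 = 141.94 g/mol
Mass of O = 5 × 16.0 = 80.00 g/mol
% O = 80.00/141.94 × 100 = 56.36%

56.36%


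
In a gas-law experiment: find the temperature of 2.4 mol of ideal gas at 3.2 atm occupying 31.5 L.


PV = nRT  (R = 0.08206 L·atm/(mol·K))
T = PV/(nR) = 3.2×31.5/(2.4×0.08206)
= 100.80/0.196944
= 511.82 K

511.82 K


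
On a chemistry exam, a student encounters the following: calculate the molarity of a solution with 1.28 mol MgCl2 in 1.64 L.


M = n/V = 1.28/1.64 = 0.780 mol/L

0.780 M


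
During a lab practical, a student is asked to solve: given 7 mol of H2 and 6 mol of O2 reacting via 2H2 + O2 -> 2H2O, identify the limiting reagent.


Mole ratio available / coefficient:
  H2: 7/2 = 3.500
  O2: 6/1 = 6.000
Smaller ratio is limiting.

H2


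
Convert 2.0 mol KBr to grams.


M(KBr) = 119.0 g/mol
mass = n × M = 2.0 × 119.0 = 238.00 g

238.00 g


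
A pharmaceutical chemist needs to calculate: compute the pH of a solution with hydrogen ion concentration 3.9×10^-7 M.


pH = -log10([H+]) = -log10(3.9×10^-7)
= 7 - log10(3.9)
= 7 - 0.59
= 6.41

6.41


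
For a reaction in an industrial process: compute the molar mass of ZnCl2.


M(ZnCl2) = 1×65.38 + 2×35.45
= 65.38 + 70.9
= 136.28 g/mol

136.28 g/mol


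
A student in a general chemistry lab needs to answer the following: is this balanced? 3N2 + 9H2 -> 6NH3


Equation: 3N2 + 9H2 -> 6NH3
Check atoms: H: 18=18, N: 6=6
Balanced

Yes, balanced


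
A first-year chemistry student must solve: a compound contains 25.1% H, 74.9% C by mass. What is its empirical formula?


Assume 100 g sample. Moles of each element:
  H: 25.1/1.008 = 24.901 mol
  C: 74.9/12.01 = 6.236 mol
Divide by smallest (6.236):
  H: 24.901/6.236 = 3.99
  C: 6.236/6.236 = 1.0
Empirical formula: CH4

CH4


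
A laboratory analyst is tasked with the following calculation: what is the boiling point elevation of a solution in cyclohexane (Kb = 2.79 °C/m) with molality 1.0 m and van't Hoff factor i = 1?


ΔTb = Kb × m × i
= 2.79 × 1.0 × 1
= 2.79 °C

2.79 °C


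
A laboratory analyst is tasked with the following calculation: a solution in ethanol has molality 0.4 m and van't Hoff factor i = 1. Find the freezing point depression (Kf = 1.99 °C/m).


ΔTf = Kf × m × i
= 1.99 × 0.4 × 1
= 0.796 °C

0.796 °C


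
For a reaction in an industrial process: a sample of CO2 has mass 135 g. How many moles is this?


M(CO2) = 44.01 g/mol
n = mass/M = 135/44.01 = 3.0675 mol

3.0675 mol


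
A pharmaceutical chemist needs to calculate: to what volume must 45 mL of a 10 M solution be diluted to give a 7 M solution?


C1V1 = C2V2
10 × 45 = 7 × V2
V2 = 450/7 = 64.29 mL

64.29 mL


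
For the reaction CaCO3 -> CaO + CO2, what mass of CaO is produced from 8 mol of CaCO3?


Mole ratio CaO:CaCO3 = 1:1
n(CaO) = 8 × 1/1 = 8.000 mol
mass = 8.000 × 56.08 = 448.64 g

448.64 g


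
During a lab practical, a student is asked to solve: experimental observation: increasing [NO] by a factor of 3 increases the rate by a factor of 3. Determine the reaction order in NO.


rate ∝ [NO]^n
3^n = 3 → n = 1
Order in NO: 1

1


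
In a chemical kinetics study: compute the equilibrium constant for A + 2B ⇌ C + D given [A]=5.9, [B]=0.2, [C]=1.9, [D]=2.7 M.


Kc = [C][D]/([A][B]^2)
= (1.9^1 × 2.7^1)/(5.9^1 × 0.2^2)
= 5.13/0.236
= 21.74

21.74


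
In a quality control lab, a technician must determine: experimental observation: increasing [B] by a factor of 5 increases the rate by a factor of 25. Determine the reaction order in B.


rate ∝ [B]^n
5^n = 25 → n = 2
Order in B: 2

2


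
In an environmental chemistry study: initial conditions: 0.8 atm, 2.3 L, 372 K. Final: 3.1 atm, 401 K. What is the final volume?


P1V1/T1 = P2V2/T2
V2 = P1V1T2/(T1P2)
= 0.8×2.3×401/(372×3.1)
= 0.64 L

0.64 L


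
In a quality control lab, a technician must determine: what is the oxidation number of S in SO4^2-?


x + 4(-2) = -2, so x = +6
Oxidation number: +6

+6


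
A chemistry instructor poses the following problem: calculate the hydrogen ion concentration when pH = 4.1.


[H+] = 10^(-pH) = 10^(-4.1)
= 7.94×10^-5 M

7.94×10^-5 M


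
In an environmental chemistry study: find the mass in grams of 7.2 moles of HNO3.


M(HNO3) = 63.02 g/mol
mass = n × M = 7.2 × 63.02 = 453.74 g

453.74 g


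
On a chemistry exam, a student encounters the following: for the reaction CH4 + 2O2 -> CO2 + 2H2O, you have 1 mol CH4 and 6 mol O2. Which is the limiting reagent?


Mole ratio available / coefficient:
  CH4: 1/1 = 1.000
  O2: 6/2 = 3.000
Smaller ratio is limiting.

CH4


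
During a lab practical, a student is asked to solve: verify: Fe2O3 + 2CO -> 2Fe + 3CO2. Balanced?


Equation: Fe2O3 + 2CO -> 2Fe + 3CO2
Check atoms: C: 2≠3, Fe: 2=2, O: 5≠6
Not balanced

No, not balanced


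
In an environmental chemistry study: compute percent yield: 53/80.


% yield = actual/theoretical × 100
= 53/80 × 100
= 66.25%

66.25%


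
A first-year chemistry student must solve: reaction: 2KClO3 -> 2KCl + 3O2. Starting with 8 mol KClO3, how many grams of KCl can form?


Mole ratio KCl:KClO3 = 2:2
n(KCl) = 8 × 2/2 = 8.000 mol
mass = 8.000 × 74.55 = 596.4 g

596.4 g


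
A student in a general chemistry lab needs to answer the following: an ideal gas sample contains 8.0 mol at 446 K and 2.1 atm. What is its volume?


PV = nRT  (R = 0.08206 L·atm/(mol·K))
V = nRT/P = 8.0×0.08206×446/2.1
= 139.424 L

139.424 L


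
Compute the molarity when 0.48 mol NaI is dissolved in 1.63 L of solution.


M = n/V = 0.48/1.63 = 0.294 mol/L

0.294 M


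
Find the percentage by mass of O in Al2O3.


M(Al2O3) = 2×26.98 + 3×16.0 = 101.96 g/mol
Mass of O = 3 × 16.0 = 48.00 g/mol
% O = 48.00/101.96 × 100 = 47.08%

47.08%


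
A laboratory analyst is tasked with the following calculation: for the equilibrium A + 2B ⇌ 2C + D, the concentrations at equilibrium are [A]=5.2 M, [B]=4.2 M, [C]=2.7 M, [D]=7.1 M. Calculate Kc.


Kc = [C]^2[D]/([A][B]^2)
= (2.7^2 × 7.1^1)/(5.2^1 × 4.2^2)
= 51.759/91.728
= 0.5643

0.5643


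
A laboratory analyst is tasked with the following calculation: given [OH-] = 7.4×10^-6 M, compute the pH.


pOH = -log10([OH-]) = -log10(7.4×10^-6)
= 6 - log10(7.4) = 5.13
pH = 14 - pOH = 14 - 5.13 = 8.87

8.87


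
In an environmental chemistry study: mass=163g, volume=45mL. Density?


ρ = mass/volume
= 163/45
= 3.622 g/mL

3.622 g/mL


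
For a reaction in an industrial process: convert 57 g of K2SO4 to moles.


M(K2SO4) = 174.27 g/mol
n = mass/M = 57/174.27 = 0.3271 mol

0.3271 mol


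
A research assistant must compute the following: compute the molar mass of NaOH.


M(NaOH) = 1×22.99 + 1×16.0 + 1×1.008
= 22.99 + 16.0 + 1.01
= 40.0 g/mol

40.0 g/mol


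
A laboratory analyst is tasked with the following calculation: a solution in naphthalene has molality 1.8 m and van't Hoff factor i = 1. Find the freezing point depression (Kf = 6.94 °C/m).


ΔTf = Kf × m × i
= 6.94 × 1.8 × 1
= 12.492 °C

12.492 °C


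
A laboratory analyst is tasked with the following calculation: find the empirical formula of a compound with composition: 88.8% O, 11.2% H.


Assume 100 g sample. Moles of each element:
  O: 88.8/16.0 = 5.55 mol
  H: 11.2/1.008 = 11.111 mol
Divide by smallest (5.55):
  O: 5.55/5.55 = 1.0
  H: 11.111/5.55 = 2.0
Empirical formula: H2O

H2O


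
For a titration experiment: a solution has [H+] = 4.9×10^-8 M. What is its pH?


pH = -log10([H+]) = -log10(4.9×10^-8)
= 8 - log10(4.9)
= 8 - 0.69
= 7.31

7.31


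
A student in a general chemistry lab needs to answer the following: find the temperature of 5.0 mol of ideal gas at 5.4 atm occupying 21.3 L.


PV = nRT  (R = 0.08206 L·atm/(mol·K))
T = PV/(nR) = 5.4×21.3/(5.0×0.08206)
= 115.02/0.410300
= 280.33 K

280.33 K


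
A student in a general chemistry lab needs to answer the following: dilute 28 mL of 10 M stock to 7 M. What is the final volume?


C1V1 = C2V2
10 × 28 = 7 × V2
V2 = 280/7 = 40.0 mL

40.0 mL


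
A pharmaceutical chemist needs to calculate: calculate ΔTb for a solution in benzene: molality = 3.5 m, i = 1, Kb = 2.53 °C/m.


ΔTb = Kb × m × i
= 2.53 × 3.5 × 1
= 8.855 °C

8.855 °C


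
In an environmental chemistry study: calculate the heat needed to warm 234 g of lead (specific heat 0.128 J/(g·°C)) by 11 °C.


q = mcΔT = 234 × 0.128 × 11
= 329.47 J

329.47 J


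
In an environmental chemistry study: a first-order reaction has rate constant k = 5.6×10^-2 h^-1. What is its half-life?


t½ = ln2/k = 0.693147/(5.6×10^-2 h^-1)
= 12.38 h

12.38 h


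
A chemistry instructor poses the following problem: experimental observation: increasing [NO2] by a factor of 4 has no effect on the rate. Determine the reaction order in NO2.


rate ∝ [NO2]^n
rate ∝ [NO2]^0
Order in NO2: 0

0


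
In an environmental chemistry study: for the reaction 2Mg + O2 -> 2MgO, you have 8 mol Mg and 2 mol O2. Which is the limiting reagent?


Mole ratio available / coefficient:
  Mg: 8/2 = 4.000
  O2: 2/1 = 2.000
Smaller ratio is limiting.

O2
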